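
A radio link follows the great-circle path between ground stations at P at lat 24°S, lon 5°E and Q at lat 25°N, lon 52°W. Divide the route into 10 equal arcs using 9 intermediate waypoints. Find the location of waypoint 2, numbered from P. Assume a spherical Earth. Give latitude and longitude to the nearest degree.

≈ lat 15°S, lon 7°W

Write both endpoints as unit vectors p₁, p₂ with components (cos φ cos λ, cos φ sin λ, sin φ).
The central angle between the endpoints is δ = arccos(p₁·p₂) ≈ 1.288 rad (73.8°).
Interpolate at f = 2/10 with slerp weights a = sin((1−f)δ)/sin δ ≈ 0.893, b = sin(fδ)/sin δ ≈ 0.265.
p = a·p₁ + b·p₂ ≈ (0.961, -0.118, -0.251); φ = arcsin(p_z) ≈ -14.54°, λ = atan2(p_y, p_x) ≈ -7.02°.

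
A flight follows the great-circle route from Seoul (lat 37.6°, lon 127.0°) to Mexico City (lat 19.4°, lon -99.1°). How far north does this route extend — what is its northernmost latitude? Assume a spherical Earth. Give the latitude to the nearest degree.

≈ 55°

The great circle lies in the plane with unit normal n̂ = (p₁ × p₂)/|p₁ × p₂|.
Here n̂_z ≈ +0.567; the vertex latitude is φ_max = arccos|n̂_z| ≈ 55.4°.
Check via Clairaut: cos φ_max = |cos φ₁| · sin C = cos(37.6°)·sin(45.7°) ≈ 0.567, again giving ≈ 55.4°.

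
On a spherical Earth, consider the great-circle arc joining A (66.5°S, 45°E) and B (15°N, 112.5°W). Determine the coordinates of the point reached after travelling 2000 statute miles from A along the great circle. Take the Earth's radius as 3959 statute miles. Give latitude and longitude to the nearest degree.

≈ (77°S, 57°W)

From cos δ = sin φ₁ sin φ₂ + cos φ₁ cos φ₂ cos Δλ, the central angle is δ ≈ 2.206 rad (126.4°). The total great-circle distance is δ·R ≈ 2.206 × 3959 ≈ 8733 mi, so the target fraction is f = 2000/8733 ≈ 0.229.
Interpolate at f ≈ 0.229 with slerp weights a = sin((1−f)δ)/sin δ ≈ 1.232, b = sin(fδ)/sin δ ≈ 0.601.
p = a·p₁ + b·p₂ ≈ (0.125, -0.189, -0.974); φ = arcsin(p_z) ≈ -76.89°, λ = atan2(p_y, p_x) ≈ -56.53°.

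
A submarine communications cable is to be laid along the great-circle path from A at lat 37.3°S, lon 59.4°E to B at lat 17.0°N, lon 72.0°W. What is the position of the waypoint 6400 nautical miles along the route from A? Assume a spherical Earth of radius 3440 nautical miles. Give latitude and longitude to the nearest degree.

≈ lat 1°N, lon 51°W

The haversine formula gives a central angle δ ≈ 2.319 rad (132.9°) between the endpoints. The total great-circle distance is δ·R ≈ 2.319 × 3440 ≈ 7977 nmi, so the target fraction is f = 6400/7977 ≈ 0.802.
Interpolate at f ≈ 0.802 with slerp weights a = sin((1−f)δ)/sin δ ≈ 0.604, b = sin(fδ)/sin δ ≈ 1.307.
p = a·p₁ + b·p₂ ≈ (0.631, -0.776, 0.016); φ = arcsin(p_z) ≈ 0.94°, λ = atan2(p_y, p_x) ≈ -50.88°.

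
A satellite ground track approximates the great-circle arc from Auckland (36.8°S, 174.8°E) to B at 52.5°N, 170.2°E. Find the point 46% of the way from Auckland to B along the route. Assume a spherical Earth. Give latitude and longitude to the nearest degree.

≈ 4°N, 173°E

Write both endpoints as unit vectors p₁, p₂ with components (cos φ cos λ, cos φ sin λ, sin φ).
The central angle between the endpoints is δ = arccos(p₁·p₂) ≈ 1.560 rad (89.4°).
Interpolate at f = 0.46 with slerp weights a = sin((1−f)δ)/sin δ ≈ 0.746, b = sin(fδ)/sin δ ≈ 0.658.
p = a·p₁ + b·p₂ ≈ (-0.990, 0.122, 0.075); φ = arcsin(p_z) ≈ 4.28°, λ = atan2(p_y, p_x) ≈ 172.95°.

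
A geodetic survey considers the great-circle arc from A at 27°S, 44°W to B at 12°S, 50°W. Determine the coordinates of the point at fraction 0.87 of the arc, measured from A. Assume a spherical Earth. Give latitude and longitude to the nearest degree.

≈ 14°S, 49°W

Convert each endpoint to a unit vector on the sphere (x = cos φ cos λ, y = cos φ sin λ, z = sin φ).
The central angle between the endpoints is δ = arccos(p₁·p₂) ≈ 0.280 rad (16.0°).
Interpolate at f = 0.87 with slerp weights a = sin((1−f)δ)/sin δ ≈ 0.132, b = sin(fδ)/sin δ ≈ 0.873.
p = a·p₁ + b·p₂ ≈ (0.633, -0.735, -0.241); φ = arcsin(p_z) ≈ -13.96°, λ = atan2(p_y, p_x) ≈ -49.28°.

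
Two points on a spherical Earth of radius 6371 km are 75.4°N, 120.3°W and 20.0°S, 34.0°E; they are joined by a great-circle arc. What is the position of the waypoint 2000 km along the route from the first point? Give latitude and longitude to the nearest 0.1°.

The haversine formula gives a central angle δ ≈ 2.146 rad (123.0°) between the endpoints. The total great-circle distance is δ·R ≈ 2.146 × 6371 ≈ 13675 km, so the target fraction is f = 2000/13675 ≈ 0.146.
Interpolate at f ≈ 0.146 with slerp weights a = sin((1−f)δ)/sin δ ≈ 1.152, b = sin(fδ)/sin δ ≈ 0.368.
p = a·p₁ + b·p₂ ≈ (0.140, -0.057, 0.988); φ = arcsin(p_z) ≈ 81.28°, λ = atan2(p_y, p_x) ≈ -22.17°.

≈ 81.3°N, 22.2°W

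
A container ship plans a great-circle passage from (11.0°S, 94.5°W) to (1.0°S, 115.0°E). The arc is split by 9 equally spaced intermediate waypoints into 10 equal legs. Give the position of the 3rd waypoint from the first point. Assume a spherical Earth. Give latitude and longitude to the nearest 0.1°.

Convert each endpoint to a unit vector on the sphere (x = cos φ cos λ, y = cos φ sin λ, z = sin φ).
The central angle between the endpoints is δ = arccos(p₁·p₂) ≈ 2.589 rad (148.3°).
Interpolate at f = 3/10 with slerp weights a = sin((1−f)δ)/sin δ ≈ 1.849, b = sin(fδ)/sin δ ≈ 1.334.
p = a·p₁ + b·p₂ ≈ (-0.706, -0.600, -0.376); φ = arcsin(p_z) ≈ -22.09°, λ = atan2(p_y, p_x) ≈ -139.64°.

≈ (22.1°S, 139.6°W)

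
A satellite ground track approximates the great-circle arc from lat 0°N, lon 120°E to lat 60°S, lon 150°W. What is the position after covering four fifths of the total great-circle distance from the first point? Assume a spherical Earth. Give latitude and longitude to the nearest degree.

≈ lat 55°S, lon 177°E

From cos δ = sin φ₁ sin φ₂ + cos φ₁ cos φ₂ cos Δλ, the central angle is δ ≈ 1.571 rad (90.0°).
Interpolate at f = 4/5 with slerp weights a = sin((1−f)δ)/sin δ ≈ 0.309, b = sin(fδ)/sin δ ≈ 0.951.
p = a·p₁ + b·p₂ ≈ (-0.566, 0.030, -0.824); φ = arcsin(p_z) ≈ -55.45°, λ = atan2(p_y, p_x) ≈ 176.98°.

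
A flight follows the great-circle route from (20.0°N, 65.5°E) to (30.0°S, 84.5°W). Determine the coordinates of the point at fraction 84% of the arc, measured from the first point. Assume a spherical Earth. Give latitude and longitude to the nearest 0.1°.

From cos δ = sin φ₁ sin φ₂ + cos φ₁ cos φ₂ cos Δλ, the central angle is δ ≈ 2.638 rad (151.1°).
Interpolate at f = 0.84 with slerp weights a = sin((1−f)δ)/sin δ ≈ 0.849, b = sin(fδ)/sin δ ≈ 1.655.
p = a·p₁ + b·p₂ ≈ (0.468, -0.701, -0.537); φ = arcsin(p_z) ≈ -32.51°, λ = atan2(p_y, p_x) ≈ -56.28°.

≈ (32.5°S, 56.3°W)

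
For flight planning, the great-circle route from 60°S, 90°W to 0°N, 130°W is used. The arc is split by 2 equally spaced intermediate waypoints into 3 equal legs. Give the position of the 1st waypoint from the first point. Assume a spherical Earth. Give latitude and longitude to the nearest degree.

≈ 42°S, 111°W

Convert each endpoint to a unit vector on the sphere (x = cos φ cos λ, y = cos φ sin λ, z = sin φ).
The central angle between the endpoints is δ = arccos(p₁·p₂) ≈ 1.178 rad (67.5°).
Interpolate at f = 1/3 with slerp weights a = sin((1−f)δ)/sin δ ≈ 0.765, b = sin(fδ)/sin δ ≈ 0.414.
p = a·p₁ + b·p₂ ≈ (-0.266, -0.700, -0.663); φ = arcsin(p_z) ≈ -41.51°, λ = atan2(p_y, p_x) ≈ -110.82°.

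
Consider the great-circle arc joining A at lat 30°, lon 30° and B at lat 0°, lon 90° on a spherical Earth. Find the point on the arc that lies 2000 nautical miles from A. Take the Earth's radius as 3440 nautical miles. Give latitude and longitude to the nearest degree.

≈ lat 17°, lon 63°

Write both endpoints as unit vectors p₁, p₂ with components (cos φ cos λ, cos φ sin λ, sin φ).
The central angle between the endpoints is δ = arccos(p₁·p₂) ≈ 1.123 rad (64.3°). The total great-circle distance is δ·R ≈ 1.123 × 3440 ≈ 3863 nmi, so the target fraction is f = 2000/3863 ≈ 0.518.
Interpolate at f ≈ 0.518 with slerp weights a = sin((1−f)δ)/sin δ ≈ 0.572, b = sin(fδ)/sin δ ≈ 0.609.
p = a·p₁ + b·p₂ ≈ (0.429, 0.857, 0.286); φ = arcsin(p_z) ≈ 16.61°, λ = atan2(p_y, p_x) ≈ 63.41°.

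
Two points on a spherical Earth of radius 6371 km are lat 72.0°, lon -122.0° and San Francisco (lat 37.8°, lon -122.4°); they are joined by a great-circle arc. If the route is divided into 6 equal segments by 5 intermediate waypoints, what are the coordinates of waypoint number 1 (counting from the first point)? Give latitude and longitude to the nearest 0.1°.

The haversine formula gives a central angle δ ≈ 0.597 rad (34.2°) between the endpoints.
Interpolate at f = 1/6 with slerp weights a = sin((1−f)δ)/sin δ ≈ 0.849, b = sin(fδ)/sin δ ≈ 0.177.
p = a·p₁ + b·p₂ ≈ (-0.214, -0.340, 0.916); φ = arcsin(p_z) ≈ 66.30°, λ = atan2(p_y, p_x) ≈ -122.14°.

≈ lat 66.3°, lon -122.1°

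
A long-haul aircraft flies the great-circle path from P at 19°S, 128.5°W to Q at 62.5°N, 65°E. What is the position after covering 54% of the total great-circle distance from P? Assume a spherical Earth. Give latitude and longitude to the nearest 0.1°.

Convert each endpoint to a unit vector on the sphere (x = cos φ cos λ, y = cos φ sin λ, z = sin φ).
The central angle between the endpoints is δ = arccos(p₁·p₂) ≈ 2.365 rad (135.5°).
Interpolate at f = 0.54 with slerp weights a = sin((1−f)δ)/sin δ ≈ 1.264, b = sin(fδ)/sin δ ≈ 1.366.
p = a·p₁ + b·p₂ ≈ (-0.477, -0.364, 0.800); φ = arcsin(p_z) ≈ 53.13°, λ = atan2(p_y, p_x) ≈ -142.70°.

≈ 53.1°N, 142.7°W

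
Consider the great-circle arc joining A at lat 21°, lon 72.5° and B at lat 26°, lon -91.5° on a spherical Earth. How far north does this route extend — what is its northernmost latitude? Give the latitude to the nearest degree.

The great circle lies in the plane with unit normal n̂ = (p₁ × p₂)/|p₁ × p₂|.
Here n̂_z ≈ -0.304; the vertex latitude is φ_max = arccos|n̂_z| ≈ 72.3°.

≈ 72°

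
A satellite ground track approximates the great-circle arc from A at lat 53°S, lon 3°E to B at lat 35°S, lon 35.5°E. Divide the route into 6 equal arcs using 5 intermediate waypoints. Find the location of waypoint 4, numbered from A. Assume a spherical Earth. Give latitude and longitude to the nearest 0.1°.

≈ lat 41.9°S, lon 26.8°E

The haversine formula gives a central angle δ ≈ 0.508 rad (29.1°) between the endpoints.
Interpolate at f = 4/6 with slerp weights a = sin((1−f)δ)/sin δ ≈ 0.346, b = sin(fδ)/sin δ ≈ 0.683.
p = a·p₁ + b·p₂ ≈ (0.664, 0.336, -0.668); φ = arcsin(p_z) ≈ -41.95°, λ = atan2(p_y, p_x) ≈ 26.84°.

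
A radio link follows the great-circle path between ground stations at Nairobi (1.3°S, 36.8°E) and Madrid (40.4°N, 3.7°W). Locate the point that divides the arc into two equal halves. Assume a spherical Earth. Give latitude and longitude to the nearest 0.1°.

Convert each endpoint to a unit vector on the sphere (x = cos φ cos λ, y = cos φ sin λ, z = sin φ).
The central angle between the endpoints is δ = arccos(p₁·p₂) ≈ 0.971 rad (55.7°).
Interpolate at f = 1/2 with slerp weights a = sin((1−f)δ)/sin δ ≈ 0.565, b = sin(fδ)/sin δ ≈ 0.565.
p = a·p₁ + b·p₂ ≈ (0.882, 0.311, 0.354); φ = arcsin(p_z) ≈ 20.71°, λ = atan2(p_y, p_x) ≈ 19.41°.

≈ (20.7°N, 19.4°E)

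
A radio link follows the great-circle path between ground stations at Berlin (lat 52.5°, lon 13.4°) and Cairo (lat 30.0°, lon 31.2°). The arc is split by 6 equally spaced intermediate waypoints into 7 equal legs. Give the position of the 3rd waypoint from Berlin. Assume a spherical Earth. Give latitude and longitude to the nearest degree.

Write both endpoints as unit vectors p₁, p₂ with components (cos φ cos λ, cos φ sin λ, sin φ).
The central angle between the endpoints is δ = arccos(p₁·p₂) ≈ 0.454 rad (26.0°).
Interpolate at f = 3/7 with slerp weights a = sin((1−f)δ)/sin δ ≈ 0.585, b = sin(fδ)/sin δ ≈ 0.441.
p = a·p₁ + b·p₂ ≈ (0.673, 0.280, 0.684); φ = arcsin(p_z) ≈ 43.20°, λ = atan2(p_y, p_x) ≈ 22.61°.

≈ lat 43°, lon 23°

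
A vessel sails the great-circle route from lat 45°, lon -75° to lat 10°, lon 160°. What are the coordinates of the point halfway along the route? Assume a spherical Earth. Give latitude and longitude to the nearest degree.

≈ lat 47°, lon -155°

From cos δ = sin φ₁ sin φ₂ + cos φ₁ cos φ₂ cos Δλ, the central angle is δ ≈ 1.851 rad (106.1°).
Interpolate at f = 1/2 with slerp weights a = sin((1−f)δ)/sin δ ≈ 0.831, b = sin(fδ)/sin δ ≈ 0.831.
p = a·p₁ + b·p₂ ≈ (-0.617, -0.288, 0.732); φ = arcsin(p_z) ≈ 47.08°, λ = atan2(p_y, p_x) ≈ -155.00°.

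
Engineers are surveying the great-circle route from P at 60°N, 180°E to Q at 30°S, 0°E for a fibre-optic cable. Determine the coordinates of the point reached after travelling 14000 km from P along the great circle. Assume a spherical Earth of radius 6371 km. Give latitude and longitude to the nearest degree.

From cos δ = sin φ₁ sin φ₂ + cos φ₁ cos φ₂ cos Δλ, the central angle is δ ≈ 2.618 rad (150.0°). The total great-circle distance is δ·R ≈ 2.618 × 6371 ≈ 16679 km, so the target fraction is f = 14000/16679 ≈ 0.839.
Interpolate at f ≈ 0.839 with slerp weights a = sin((1−f)δ)/sin δ ≈ 0.817, b = sin(fδ)/sin δ ≈ 1.620.
p = a·p₁ + b·p₂ ≈ (0.995, 0.000, -0.103); φ = arcsin(p_z) ≈ -5.91°, λ = atan2(p_y, p_x) ≈ 0.00°.

≈ 6°S, 0°E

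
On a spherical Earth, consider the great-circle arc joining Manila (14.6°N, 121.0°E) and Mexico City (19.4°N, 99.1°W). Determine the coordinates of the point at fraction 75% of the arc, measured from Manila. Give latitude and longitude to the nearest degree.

The haversine formula gives a central angle δ ≈ 2.233 rad (127.9°) between the endpoints.
Interpolate at f = 0.75 with slerp weights a = sin((1−f)δ)/sin δ ≈ 0.671, b = sin(fδ)/sin δ ≈ 1.261.
p = a·p₁ + b·p₂ ≈ (-0.523, -0.617, 0.588); φ = arcsin(p_z) ≈ 36.01°, λ = atan2(p_y, p_x) ≈ -130.25°.

≈ 36°N, 130°W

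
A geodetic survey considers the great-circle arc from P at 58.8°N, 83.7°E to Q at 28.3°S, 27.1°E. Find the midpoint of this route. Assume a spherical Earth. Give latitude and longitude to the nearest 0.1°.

≈ 17.0°N, 47.5°E

Convert each endpoint to a unit vector on the sphere (x = cos φ cos λ, y = cos φ sin λ, z = sin φ).
The central angle between the endpoints is δ = arccos(p₁·p₂) ≈ 1.726 rad (98.9°).
Interpolate at f = 1/2 with slerp weights a = sin((1−f)δ)/sin δ ≈ 0.769, b = sin(fδ)/sin δ ≈ 0.769.
p = a·p₁ + b·p₂ ≈ (0.646, 0.704, 0.293); φ = arcsin(p_z) ≈ 17.05°, λ = atan2(p_y, p_x) ≈ 47.46°.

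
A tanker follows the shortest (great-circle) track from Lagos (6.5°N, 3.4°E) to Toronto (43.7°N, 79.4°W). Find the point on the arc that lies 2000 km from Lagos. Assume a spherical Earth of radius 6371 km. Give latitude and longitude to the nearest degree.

Convert each endpoint to a unit vector on the sphere (x = cos φ cos λ, y = cos φ sin λ, z = sin φ).
The central angle between the endpoints is δ = arccos(p₁·p₂) ≈ 1.402 rad (80.3°). The total great-circle distance is δ·R ≈ 1.402 × 6371 ≈ 8931 km, so the target fraction is f = 2000/8931 ≈ 0.224.
Interpolate at f ≈ 0.224 with slerp weights a = sin((1−f)δ)/sin δ ≈ 0.898, b = sin(fδ)/sin δ ≈ 0.313.
p = a·p₁ + b·p₂ ≈ (0.933, -0.170, 0.318); φ = arcsin(p_z) ≈ 18.55°, λ = atan2(p_y, p_x) ≈ -10.31°.

≈ (19°N, 10°W)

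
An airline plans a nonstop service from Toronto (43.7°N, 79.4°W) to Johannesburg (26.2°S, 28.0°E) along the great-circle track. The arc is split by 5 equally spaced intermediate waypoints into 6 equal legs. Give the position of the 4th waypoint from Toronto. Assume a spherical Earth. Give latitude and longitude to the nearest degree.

From cos δ = sin φ₁ sin φ₂ + cos φ₁ cos φ₂ cos Δλ, the central angle is δ ≈ 2.093 rad (119.9°).
Interpolate at f = 4/6 with slerp weights a = sin((1−f)δ)/sin δ ≈ 0.741, b = sin(fδ)/sin δ ≈ 1.136.
p = a·p₁ + b·p₂ ≈ (0.999, -0.048, 0.011); φ = arcsin(p_z) ≈ 0.60°, λ = atan2(p_y, p_x) ≈ -2.76°.

≈ 1°N, 3°W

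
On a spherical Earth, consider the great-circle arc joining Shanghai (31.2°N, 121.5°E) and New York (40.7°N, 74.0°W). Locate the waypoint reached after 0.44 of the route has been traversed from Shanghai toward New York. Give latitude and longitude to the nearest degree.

≈ (75°N, 157°E)

Write both endpoints as unit vectors p₁, p₂ with components (cos φ cos λ, cos φ sin λ, sin φ).
The central angle between the endpoints is δ = arccos(p₁·p₂) ≈ 1.862 rad (106.7°).
Interpolate at f = 0.44 with slerp weights a = sin((1−f)δ)/sin δ ≈ 0.902, b = sin(fδ)/sin δ ≈ 0.763.
p = a·p₁ + b·p₂ ≈ (-0.244, 0.102, 0.965); φ = arcsin(p_z) ≈ 74.69°, λ = atan2(p_y, p_x) ≈ 157.33°.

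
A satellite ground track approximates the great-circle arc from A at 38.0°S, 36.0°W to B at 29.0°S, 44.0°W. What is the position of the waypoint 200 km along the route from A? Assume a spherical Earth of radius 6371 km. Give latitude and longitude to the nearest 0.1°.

The haversine formula gives a central angle δ ≈ 0.195 rad (11.2°) between the endpoints. The total great-circle distance is δ·R ≈ 0.195 × 6371 ≈ 1245 km, so the target fraction is f = 200/1245 ≈ 0.161.
Interpolate at f ≈ 0.161 with slerp weights a = sin((1−f)δ)/sin δ ≈ 0.841, b = sin(fδ)/sin δ ≈ 0.162.
p = a·p₁ + b·p₂ ≈ (0.638, -0.488, -0.596); φ = arcsin(p_z) ≈ -36.59°, λ = atan2(p_y, p_x) ≈ -37.40°.

≈ 36.6°S, 37.4°W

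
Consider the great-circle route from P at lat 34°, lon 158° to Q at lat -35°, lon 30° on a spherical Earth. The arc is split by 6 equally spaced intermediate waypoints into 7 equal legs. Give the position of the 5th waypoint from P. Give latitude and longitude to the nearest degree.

The haversine formula gives a central angle δ ≈ 2.402 rad (137.6°) between the endpoints.
Interpolate at f = 5/7 with slerp weights a = sin((1−f)δ)/sin δ ≈ 0.940, b = sin(fδ)/sin δ ≈ 1.468.
p = a·p₁ + b·p₂ ≈ (0.319, 0.893, -0.316); φ = arcsin(p_z) ≈ -18.44°, λ = atan2(p_y, p_x) ≈ 70.36°.

≈ lat -18°, lon 70°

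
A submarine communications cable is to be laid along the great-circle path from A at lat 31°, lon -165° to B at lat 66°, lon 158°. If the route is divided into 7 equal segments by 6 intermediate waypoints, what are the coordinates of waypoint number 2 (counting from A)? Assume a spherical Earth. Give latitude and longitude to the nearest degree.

≈ lat 42°, lon -171°

Write both endpoints as unit vectors p₁, p₂ with components (cos φ cos λ, cos φ sin λ, sin φ).
The central angle between the endpoints is δ = arccos(p₁·p₂) ≈ 0.724 rad (41.5°).
Interpolate at f = 2/7 with slerp weights a = sin((1−f)δ)/sin δ ≈ 0.746, b = sin(fδ)/sin δ ≈ 0.310.
p = a·p₁ + b·p₂ ≈ (-0.735, -0.118, 0.668); φ = arcsin(p_z) ≈ 41.89°, λ = atan2(p_y, p_x) ≈ -170.85°.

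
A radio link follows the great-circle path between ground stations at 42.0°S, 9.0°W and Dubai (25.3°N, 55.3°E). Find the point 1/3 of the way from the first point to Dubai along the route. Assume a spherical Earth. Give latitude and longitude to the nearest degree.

Convert each endpoint to a unit vector on the sphere (x = cos φ cos λ, y = cos φ sin λ, z = sin φ).
The central angle between the endpoints is δ = arccos(p₁·p₂) ≈ 1.565 rad (89.7°).
Interpolate at f = 1/3 with slerp weights a = sin((1−f)δ)/sin δ ≈ 0.864, b = sin(fδ)/sin δ ≈ 0.498.
p = a·p₁ + b·p₂ ≈ (0.891, 0.270, -0.365); φ = arcsin(p_z) ≈ -21.42°, λ = atan2(p_y, p_x) ≈ 16.86°.

≈ 21°S, 17°E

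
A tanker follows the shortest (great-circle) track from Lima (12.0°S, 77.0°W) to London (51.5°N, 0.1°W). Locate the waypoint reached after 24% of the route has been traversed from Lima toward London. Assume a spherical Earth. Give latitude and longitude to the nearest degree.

Write both endpoints as unit vectors p₁, p₂ with components (cos φ cos λ, cos φ sin λ, sin φ).
The central angle between the endpoints is δ = arccos(p₁·p₂) ≈ 1.596 rad (91.4°).
Interpolate at f = 0.24 with slerp weights a = sin((1−f)δ)/sin δ ≈ 0.937, b = sin(fδ)/sin δ ≈ 0.374.
p = a·p₁ + b·p₂ ≈ (0.439, -0.893, 0.098); φ = arcsin(p_z) ≈ 5.61°, λ = atan2(p_y, p_x) ≈ -63.84°.

≈ (6°N, 64°W)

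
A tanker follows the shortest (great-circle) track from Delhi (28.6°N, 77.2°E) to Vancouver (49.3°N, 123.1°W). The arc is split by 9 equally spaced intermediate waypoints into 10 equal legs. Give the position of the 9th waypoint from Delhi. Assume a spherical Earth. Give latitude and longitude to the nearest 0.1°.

Write both endpoints as unit vectors p₁, p₂ with components (cos φ cos λ, cos φ sin λ, sin φ).
The central angle between the endpoints is δ = arccos(p₁·p₂) ≈ 1.746 rad (100.0°).
Interpolate at f = 9/10 with slerp weights a = sin((1−f)δ)/sin δ ≈ 0.176, b = sin(fδ)/sin δ ≈ 1.016.
p = a·p₁ + b·p₂ ≈ (-0.327, -0.404, 0.854); φ = arcsin(p_z) ≈ 58.68°, λ = atan2(p_y, p_x) ≈ -129.03°.

≈ (58.7°N, 129.0°W)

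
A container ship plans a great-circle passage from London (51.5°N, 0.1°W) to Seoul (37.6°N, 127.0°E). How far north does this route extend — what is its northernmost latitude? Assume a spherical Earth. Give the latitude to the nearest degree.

The great circle lies in the plane with unit normal n̂ = (p₁ × p₂)/|p₁ × p₂|.
Here n̂_z ≈ +0.400; the vertex latitude is φ_max = arccos|n̂_z| ≈ 66.4°.
Check via Clairaut: cos φ_max = |cos φ₁| · sin C = cos(51.5°)·sin(40.0°) ≈ 0.400, again giving ≈ 66.4°.

≈ 66°N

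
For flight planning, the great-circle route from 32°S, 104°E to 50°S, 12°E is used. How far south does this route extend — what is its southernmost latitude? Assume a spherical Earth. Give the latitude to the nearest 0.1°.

The great circle lies in the plane with unit normal n̂ = (p₁ × p₂)/|p₁ × p₂|.
Here n̂_z ≈ -0.591; the vertex latitude is φ_max = arccos|n̂_z| ≈ 53.8°.
Check via Clairaut: cos φ_max = |cos φ₁| · sin C = cos(32.0°)·sin(135.8°) ≈ 0.591, again giving ≈ 53.8°.

≈ 53.8°S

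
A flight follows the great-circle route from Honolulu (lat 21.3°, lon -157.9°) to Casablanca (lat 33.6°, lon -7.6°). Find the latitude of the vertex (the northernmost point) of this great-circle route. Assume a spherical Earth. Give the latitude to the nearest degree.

The great circle lies in the plane with unit normal n̂ = (p₁ × p₂)/|p₁ × p₂|.
Here n̂_z ≈ +0.436; the vertex latitude is φ_max = arccos|n̂_z| ≈ 64.1°.

≈ 64°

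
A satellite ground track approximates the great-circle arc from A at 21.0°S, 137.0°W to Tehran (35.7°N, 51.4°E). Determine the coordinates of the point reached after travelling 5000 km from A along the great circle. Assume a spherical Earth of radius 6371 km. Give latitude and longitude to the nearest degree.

Convert each endpoint to a unit vector on the sphere (x = cos φ cos λ, y = cos φ sin λ, z = sin φ).
The central angle between the endpoints is δ = arccos(p₁·p₂) ≈ 2.855 rad (163.6°). The total great-circle distance is δ·R ≈ 2.855 × 6371 ≈ 18187 km, so the target fraction is f = 5000/18187 ≈ 0.275.
Interpolate at f ≈ 0.275 with slerp weights a = sin((1−f)δ)/sin δ ≈ 3.103, b = sin(fδ)/sin δ ≈ 2.498.
p = a·p₁ + b·p₂ ≈ (-0.853, -0.391, 0.345); φ = arcsin(p_z) ≈ 20.21°, λ = atan2(p_y, p_x) ≈ -155.40°.

≈ 20°N, 155°W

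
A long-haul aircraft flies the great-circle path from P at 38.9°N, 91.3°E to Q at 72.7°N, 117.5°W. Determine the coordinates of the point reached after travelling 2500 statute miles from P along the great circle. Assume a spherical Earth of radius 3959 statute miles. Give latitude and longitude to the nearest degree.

Write both endpoints as unit vectors p₁, p₂ with components (cos φ cos λ, cos φ sin λ, sin φ).
The central angle between the endpoints is δ = arccos(p₁·p₂) ≈ 1.163 rad (66.6°). The total great-circle distance is δ·R ≈ 1.163 × 3959 ≈ 4604 mi, so the target fraction is f = 2500/4604 ≈ 0.543.
Interpolate at f ≈ 0.543 with slerp weights a = sin((1−f)δ)/sin δ ≈ 0.552, b = sin(fδ)/sin δ ≈ 0.643.
p = a·p₁ + b·p₂ ≈ (-0.098, 0.260, 0.961); φ = arcsin(p_z) ≈ 73.88°, λ = atan2(p_y, p_x) ≈ 110.67°.

≈ 74°N, 111°E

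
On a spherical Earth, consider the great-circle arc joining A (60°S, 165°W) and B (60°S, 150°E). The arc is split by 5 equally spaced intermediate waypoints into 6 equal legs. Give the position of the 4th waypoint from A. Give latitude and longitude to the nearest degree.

≈ (62°S, 165°E)

Convert each endpoint to a unit vector on the sphere (x = cos φ cos λ, y = cos φ sin λ, z = sin φ).
The central angle between the endpoints is δ = arccos(p₁·p₂) ≈ 0.385 rad (22.1°).
Interpolate at f = 4/6 with slerp weights a = sin((1−f)δ)/sin δ ≈ 0.341, b = sin(fδ)/sin δ ≈ 0.676.
p = a·p₁ + b·p₂ ≈ (-0.457, 0.125, -0.881); φ = arcsin(p_z) ≈ -61.70°, λ = atan2(p_y, p_x) ≈ 164.72°.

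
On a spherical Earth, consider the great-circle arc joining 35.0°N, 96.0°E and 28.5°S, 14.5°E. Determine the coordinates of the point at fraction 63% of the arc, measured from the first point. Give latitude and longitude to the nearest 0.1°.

The haversine formula gives a central angle δ ≈ 1.739 rad (99.6°) between the endpoints.
Interpolate at f = 0.63 with slerp weights a = sin((1−f)δ)/sin δ ≈ 0.608, b = sin(fδ)/sin δ ≈ 0.902.
p = a·p₁ + b·p₂ ≈ (0.715, 0.694, -0.081); φ = arcsin(p_z) ≈ -4.66°, λ = atan2(p_y, p_x) ≈ 44.14°.

≈ 4.7°S, 44.1°E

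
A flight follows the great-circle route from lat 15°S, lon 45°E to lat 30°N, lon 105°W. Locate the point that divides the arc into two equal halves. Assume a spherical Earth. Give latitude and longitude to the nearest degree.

From cos δ = sin φ₁ sin φ₂ + cos φ₁ cos φ₂ cos Δλ, the central angle is δ ≈ 2.594 rad (148.6°).
Interpolate at f = 1/2 with slerp weights a = sin((1−f)δ)/sin δ ≈ 1.850, b = sin(fδ)/sin δ ≈ 1.850.
p = a·p₁ + b·p₂ ≈ (0.849, -0.284, 0.446); φ = arcsin(p_z) ≈ 26.49°, λ = atan2(p_y, p_x) ≈ -18.50°.

≈ lat 26°N, lon 18°W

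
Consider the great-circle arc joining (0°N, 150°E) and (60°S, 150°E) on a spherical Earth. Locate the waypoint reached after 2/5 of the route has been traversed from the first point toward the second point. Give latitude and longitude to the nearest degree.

≈ (24°S, 150°E)

The haversine formula gives a central angle δ ≈ 1.047 rad (60.0°) between the endpoints.
Interpolate at f = 2/5 with slerp weights a = sin((1−f)δ)/sin δ ≈ 0.679, b = sin(fδ)/sin δ ≈ 0.470.
p = a·p₁ + b·p₂ ≈ (-0.791, 0.457, -0.407); φ = arcsin(p_z) ≈ -24.00°, λ = atan2(p_y, p_x) ≈ 150.00°.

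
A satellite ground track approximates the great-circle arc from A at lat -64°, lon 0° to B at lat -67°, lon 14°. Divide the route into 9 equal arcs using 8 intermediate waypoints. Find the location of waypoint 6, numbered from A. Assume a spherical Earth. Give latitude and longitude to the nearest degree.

≈ lat -66°, lon 9°

Convert each endpoint to a unit vector on the sphere (x = cos φ cos λ, y = cos φ sin λ, z = sin φ).
The central angle between the endpoints is δ = arccos(p₁·p₂) ≈ 0.114 rad (6.5°).
Interpolate at f = 6/9 with slerp weights a = sin((1−f)δ)/sin δ ≈ 0.334, b = sin(fδ)/sin δ ≈ 0.667.
p = a·p₁ + b·p₂ ≈ (0.399, 0.063, -0.915); φ = arcsin(p_z) ≈ -66.15°, λ = atan2(p_y, p_x) ≈ 8.98°.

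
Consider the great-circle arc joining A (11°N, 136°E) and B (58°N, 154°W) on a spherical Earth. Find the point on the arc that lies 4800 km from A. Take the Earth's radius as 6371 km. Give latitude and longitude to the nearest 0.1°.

Convert each endpoint to a unit vector on the sphere (x = cos φ cos λ, y = cos φ sin λ, z = sin φ).
The central angle between the endpoints is δ = arccos(p₁·p₂) ≈ 1.224 rad (70.1°). The total great-circle distance is δ·R ≈ 1.224 × 6371 ≈ 7799 km, so the target fraction is f = 4800/7799 ≈ 0.615.
Interpolate at f ≈ 0.615 with slerp weights a = sin((1−f)δ)/sin δ ≈ 0.482, b = sin(fδ)/sin δ ≈ 0.727.
p = a·p₁ + b·p₂ ≈ (-0.687, 0.160, 0.709); φ = arcsin(p_z) ≈ 45.14°, λ = atan2(p_y, p_x) ≈ 166.90°.

≈ (45.1°N, 166.9°E)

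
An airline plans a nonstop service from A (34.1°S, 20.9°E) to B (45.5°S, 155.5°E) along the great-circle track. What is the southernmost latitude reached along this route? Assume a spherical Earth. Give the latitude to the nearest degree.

The great circle lies in the plane with unit normal n̂ = (p₁ × p₂)/|p₁ × p₂|.
Here n̂_z ≈ +0.413; the vertex latitude is φ_max = arccos|n̂_z| ≈ 65.6°.
Check via Clairaut: cos φ_max = |cos φ₁| · sin C = cos(34.1°)·sin(150.1°) ≈ 0.413, again giving ≈ 65.6°.

≈ 66°S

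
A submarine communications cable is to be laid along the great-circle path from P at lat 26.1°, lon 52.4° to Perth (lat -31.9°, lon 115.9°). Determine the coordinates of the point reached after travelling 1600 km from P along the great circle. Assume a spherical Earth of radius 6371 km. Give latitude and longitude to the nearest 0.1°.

Convert each endpoint to a unit vector on the sphere (x = cos φ cos λ, y = cos φ sin λ, z = sin φ).
The central angle between the endpoints is δ = arccos(p₁·p₂) ≈ 1.463 rad (83.8°). The total great-circle distance is δ·R ≈ 1.463 × 6371 ≈ 9320 km, so the target fraction is f = 1600/9320 ≈ 0.172.
Interpolate at f ≈ 0.172 with slerp weights a = sin((1−f)δ)/sin δ ≈ 0.942, b = sin(fδ)/sin δ ≈ 0.250.
p = a·p₁ + b·p₂ ≈ (0.423, 0.861, 0.282); φ = arcsin(p_z) ≈ 16.39°, λ = atan2(p_y, p_x) ≈ 63.82°.

≈ lat 16.4°, lon 63.8°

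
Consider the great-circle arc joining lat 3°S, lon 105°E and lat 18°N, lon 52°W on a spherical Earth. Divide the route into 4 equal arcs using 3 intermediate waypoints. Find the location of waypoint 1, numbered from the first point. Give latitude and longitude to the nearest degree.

The haversine formula gives a central angle δ ≈ 2.669 rad (152.9°) between the endpoints.
Interpolate at f = 1/4 with slerp weights a = sin((1−f)δ)/sin δ ≈ 1.996, b = sin(fδ)/sin δ ≈ 1.360.
p = a·p₁ + b·p₂ ≈ (0.280, 0.907, 0.316); φ = arcsin(p_z) ≈ 18.40°, λ = atan2(p_y, p_x) ≈ 72.82°.

≈ lat 18°N, lon 73°E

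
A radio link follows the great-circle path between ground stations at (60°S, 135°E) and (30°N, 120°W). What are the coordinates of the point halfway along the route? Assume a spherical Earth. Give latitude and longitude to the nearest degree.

Write both endpoints as unit vectors p₁, p₂ with components (cos φ cos λ, cos φ sin λ, sin φ).
The central angle between the endpoints is δ = arccos(p₁·p₂) ≈ 2.147 rad (123.0°).
Interpolate at f = 1/2 with slerp weights a = sin((1−f)δ)/sin δ ≈ 1.048, b = sin(fδ)/sin δ ≈ 1.048.
p = a·p₁ + b·p₂ ≈ (-0.825, -0.416, -0.384); φ = arcsin(p_z) ≈ -22.57°, λ = atan2(p_y, p_x) ≈ -153.25°.

≈ (23°S, 153°W)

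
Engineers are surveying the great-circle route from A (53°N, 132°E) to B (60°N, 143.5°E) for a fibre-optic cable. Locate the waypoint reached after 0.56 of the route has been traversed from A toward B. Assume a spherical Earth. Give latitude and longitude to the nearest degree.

Convert each endpoint to a unit vector on the sphere (x = cos φ cos λ, y = cos φ sin λ, z = sin φ).
The central angle between the endpoints is δ = arccos(p₁·p₂) ≈ 0.164 rad (9.4°).
Interpolate at f = 0.56 with slerp weights a = sin((1−f)δ)/sin δ ≈ 0.442, b = sin(fδ)/sin δ ≈ 0.562.
p = a·p₁ + b·p₂ ≈ (-0.404, 0.365, 0.839); φ = arcsin(p_z) ≈ 57.05°, λ = atan2(p_y, p_x) ≈ 137.91°.

≈ (57°N, 138°E)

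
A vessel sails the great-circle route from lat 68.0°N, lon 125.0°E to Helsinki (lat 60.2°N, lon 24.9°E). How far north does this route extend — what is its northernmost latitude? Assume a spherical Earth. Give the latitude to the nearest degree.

≈ 73°N

The great circle lies in the plane with unit normal n̂ = (p₁ × p₂)/|p₁ × p₂|.
Here n̂_z ≈ -0.288; the vertex latitude is φ_max = arccos|n̂_z| ≈ 73.2°.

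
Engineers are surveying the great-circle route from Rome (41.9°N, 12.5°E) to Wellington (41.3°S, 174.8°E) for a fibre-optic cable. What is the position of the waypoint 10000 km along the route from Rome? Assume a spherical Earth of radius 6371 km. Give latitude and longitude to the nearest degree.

≈ 2°S, 100°E

Write both endpoints as unit vectors p₁, p₂ with components (cos φ cos λ, cos φ sin λ, sin φ).
The central angle between the endpoints is δ = arccos(p₁·p₂) ≈ 2.911 rad (166.8°). The total great-circle distance is δ·R ≈ 2.911 × 6371 ≈ 18544 km, so the target fraction is f = 10000/18544 ≈ 0.539.
Interpolate at f ≈ 0.539 with slerp weights a = sin((1−f)δ)/sin δ ≈ 4.256, b = sin(fδ)/sin δ ≈ 4.371.
p = a·p₁ + b·p₂ ≈ (-0.177, 0.983, -0.042); φ = arcsin(p_z) ≈ -2.43°, λ = atan2(p_y, p_x) ≈ 100.23°.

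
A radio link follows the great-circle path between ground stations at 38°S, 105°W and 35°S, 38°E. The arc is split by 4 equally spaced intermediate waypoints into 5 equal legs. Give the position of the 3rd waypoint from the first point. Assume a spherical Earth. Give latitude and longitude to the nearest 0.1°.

≈ 64.2°S, 6.9°W

From cos δ = sin φ₁ sin φ₂ + cos φ₁ cos φ₂ cos Δλ, the central angle is δ ≈ 1.734 rad (99.3°).
Interpolate at f = 3/5 with slerp weights a = sin((1−f)δ)/sin δ ≈ 0.648, b = sin(fδ)/sin δ ≈ 0.874.
p = a·p₁ + b·p₂ ≈ (0.432, -0.052, -0.900); φ = arcsin(p_z) ≈ -64.20°, λ = atan2(p_y, p_x) ≈ -6.90°.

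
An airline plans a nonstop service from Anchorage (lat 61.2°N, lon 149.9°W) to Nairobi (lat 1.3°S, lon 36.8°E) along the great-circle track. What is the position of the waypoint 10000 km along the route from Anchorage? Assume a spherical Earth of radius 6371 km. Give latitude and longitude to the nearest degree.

≈ lat 29°N, lon 39°E

Convert each endpoint to a unit vector on the sphere (x = cos φ cos λ, y = cos φ sin λ, z = sin φ).
The central angle between the endpoints is δ = arccos(p₁·p₂) ≈ 2.092 rad (119.9°). The total great-circle distance is δ·R ≈ 2.092 × 6371 ≈ 13330 km, so the target fraction is f = 10000/13330 ≈ 0.750.
Interpolate at f ≈ 0.750 with slerp weights a = sin((1−f)δ)/sin δ ≈ 0.576, b = sin(fδ)/sin δ ≈ 1.153.
p = a·p₁ + b·p₂ ≈ (0.683, 0.552, 0.478); φ = arcsin(p_z) ≈ 28.58°, λ = atan2(p_y, p_x) ≈ 38.91°.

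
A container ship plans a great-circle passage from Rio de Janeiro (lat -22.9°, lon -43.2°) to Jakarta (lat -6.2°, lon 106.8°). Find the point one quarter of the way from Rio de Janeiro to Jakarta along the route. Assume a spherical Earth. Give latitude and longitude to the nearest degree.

Write both endpoints as unit vectors p₁, p₂ with components (cos φ cos λ, cos φ sin λ, sin φ).
The central angle between the endpoints is δ = arccos(p₁·p₂) ≈ 2.420 rad (138.7°).
Interpolate at f = 1/4 with slerp weights a = sin((1−f)δ)/sin δ ≈ 1.470, b = sin(fδ)/sin δ ≈ 0.862.
p = a·p₁ + b·p₂ ≈ (0.739, -0.107, -0.665); φ = arcsin(p_z) ≈ -41.68°, λ = atan2(p_y, p_x) ≈ -8.21°.

≈ lat -42°, lon -8°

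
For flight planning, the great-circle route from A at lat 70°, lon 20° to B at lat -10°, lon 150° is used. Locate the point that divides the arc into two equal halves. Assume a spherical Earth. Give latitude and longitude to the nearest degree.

Convert each endpoint to a unit vector on the sphere (x = cos φ cos λ, y = cos φ sin λ, z = sin φ).
The central angle between the endpoints is δ = arccos(p₁·p₂) ≈ 1.960 rad (112.3°).
Interpolate at f = 1/2 with slerp weights a = sin((1−f)δ)/sin δ ≈ 0.898, b = sin(fδ)/sin δ ≈ 0.898.
p = a·p₁ + b·p₂ ≈ (-0.477, 0.547, 0.688); φ = arcsin(p_z) ≈ 43.45°, λ = atan2(p_y, p_x) ≈ 131.09°.

≈ lat 43°, lon 131°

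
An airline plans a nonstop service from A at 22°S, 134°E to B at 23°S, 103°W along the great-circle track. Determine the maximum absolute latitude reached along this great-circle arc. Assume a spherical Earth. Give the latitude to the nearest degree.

The great circle lies in the plane with unit normal n̂ = (p₁ × p₂)/|p₁ × p₂|.
Here n̂_z ≈ +0.755; the vertex latitude is φ_max = arccos|n̂_z| ≈ 41.0°.
Check via Clairaut: cos φ_max = |cos φ₁| · sin C = cos(22.0°)·sin(125.5°) ≈ 0.755, again giving ≈ 41.0°.

≈ 41°S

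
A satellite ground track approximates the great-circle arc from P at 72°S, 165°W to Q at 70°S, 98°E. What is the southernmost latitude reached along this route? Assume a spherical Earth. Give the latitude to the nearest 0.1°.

The great circle lies in the plane with unit normal n̂ = (p₁ × p₂)/|p₁ × p₂|.
Here n̂_z ≈ -0.222; the vertex latitude is φ_max = arccos|n̂_z| ≈ 77.2°.

≈ 77.2°S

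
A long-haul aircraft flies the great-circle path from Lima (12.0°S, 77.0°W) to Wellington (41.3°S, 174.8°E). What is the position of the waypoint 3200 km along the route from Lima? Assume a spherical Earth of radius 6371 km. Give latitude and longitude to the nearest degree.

≈ 31°S, 101°W

Convert each endpoint to a unit vector on the sphere (x = cos φ cos λ, y = cos φ sin λ, z = sin φ).
The central angle between the endpoints is δ = arccos(p₁·p₂) ≈ 1.663 rad (95.3°). The total great-circle distance is δ·R ≈ 1.663 × 6371 ≈ 10596 km, so the target fraction is f = 3200/10596 ≈ 0.302.
Interpolate at f ≈ 0.302 with slerp weights a = sin((1−f)δ)/sin δ ≈ 0.921, b = sin(fδ)/sin δ ≈ 0.483.
p = a·p₁ + b·p₂ ≈ (-0.159, -0.845, -0.511); φ = arcsin(p_z) ≈ -30.70°, λ = atan2(p_y, p_x) ≈ -100.66°.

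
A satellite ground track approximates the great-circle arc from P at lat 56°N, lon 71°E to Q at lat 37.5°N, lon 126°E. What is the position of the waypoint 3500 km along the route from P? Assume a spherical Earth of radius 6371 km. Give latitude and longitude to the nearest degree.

Write both endpoints as unit vectors p₁, p₂ with components (cos φ cos λ, cos φ sin λ, sin φ).
The central angle between the endpoints is δ = arccos(p₁·p₂) ≈ 0.709 rad (40.6°). The total great-circle distance is δ·R ≈ 0.709 × 6371 ≈ 4516 km, so the target fraction is f = 3500/4516 ≈ 0.775.
Interpolate at f ≈ 0.775 with slerp weights a = sin((1−f)δ)/sin δ ≈ 0.244, b = sin(fδ)/sin δ ≈ 0.802.
p = a·p₁ + b·p₂ ≈ (-0.330, 0.644, 0.691); φ = arcsin(p_z) ≈ 43.67°, λ = atan2(p_y, p_x) ≈ 117.11°.

≈ lat 44°N, lon 117°E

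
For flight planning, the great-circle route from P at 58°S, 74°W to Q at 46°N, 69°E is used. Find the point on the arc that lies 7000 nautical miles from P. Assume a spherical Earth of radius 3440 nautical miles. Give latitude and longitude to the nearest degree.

≈ 16°N, 40°E

Write both endpoints as unit vectors p₁, p₂ with components (cos φ cos λ, cos φ sin λ, sin φ).
The central angle between the endpoints is δ = arccos(p₁·p₂) ≈ 2.700 rad (154.7°). The total great-circle distance is δ·R ≈ 2.700 × 3440 ≈ 9288 nmi, so the target fraction is f = 7000/9288 ≈ 0.754.
Interpolate at f ≈ 0.754 with slerp weights a = sin((1−f)δ)/sin δ ≈ 1.443, b = sin(fδ)/sin δ ≈ 2.092.
p = a·p₁ + b·p₂ ≈ (0.732, 0.621, 0.281); φ = arcsin(p_z) ≈ 16.30°, λ = atan2(p_y, p_x) ≈ 40.34°.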